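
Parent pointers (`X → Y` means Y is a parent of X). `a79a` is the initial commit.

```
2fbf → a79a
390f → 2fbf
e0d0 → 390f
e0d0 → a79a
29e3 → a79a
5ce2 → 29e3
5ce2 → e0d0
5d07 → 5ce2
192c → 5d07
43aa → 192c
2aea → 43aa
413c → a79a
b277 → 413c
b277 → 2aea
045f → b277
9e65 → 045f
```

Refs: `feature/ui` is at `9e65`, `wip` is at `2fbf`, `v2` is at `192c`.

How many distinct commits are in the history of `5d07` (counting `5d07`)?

Walking parent pointers from 5d07: reachable set = {29e3, 2fbf, 390f, 5ce2, 5d07, a79a, e0d0}.
That is 7 commits.

7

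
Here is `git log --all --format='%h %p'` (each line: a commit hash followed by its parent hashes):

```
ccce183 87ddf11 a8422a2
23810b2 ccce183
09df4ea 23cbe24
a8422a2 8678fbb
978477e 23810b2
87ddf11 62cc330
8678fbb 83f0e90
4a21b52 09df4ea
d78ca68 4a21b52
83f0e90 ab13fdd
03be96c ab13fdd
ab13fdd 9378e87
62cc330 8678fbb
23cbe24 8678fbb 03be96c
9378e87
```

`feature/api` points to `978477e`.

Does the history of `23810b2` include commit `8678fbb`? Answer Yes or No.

Ancestors of 23810b2 (commits reachable by following parents): {23810b2, 62cc330, 83f0e90, 8678fbb, 87ddf11, 9378e87, a8422a2, ab13fdd, ccce183}.
8678fbb is in that set, so it is an ancestor of 23810b2.

Yes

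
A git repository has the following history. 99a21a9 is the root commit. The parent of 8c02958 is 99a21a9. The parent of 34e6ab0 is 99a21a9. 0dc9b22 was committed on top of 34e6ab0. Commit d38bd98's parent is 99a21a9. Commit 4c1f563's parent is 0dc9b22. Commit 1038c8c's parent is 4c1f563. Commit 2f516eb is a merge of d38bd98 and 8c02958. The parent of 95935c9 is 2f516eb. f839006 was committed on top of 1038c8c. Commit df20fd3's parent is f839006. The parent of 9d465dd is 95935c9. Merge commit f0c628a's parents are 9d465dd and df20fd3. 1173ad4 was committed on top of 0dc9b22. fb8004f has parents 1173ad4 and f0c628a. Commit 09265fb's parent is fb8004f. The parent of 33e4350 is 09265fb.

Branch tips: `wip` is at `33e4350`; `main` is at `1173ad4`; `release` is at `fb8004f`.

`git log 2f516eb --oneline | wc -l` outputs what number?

4

Walking parent pointers from 2f516eb: reachable set = {2f516eb, 8c02958, 99a21a9, d38bd98}.
That is 4 commits.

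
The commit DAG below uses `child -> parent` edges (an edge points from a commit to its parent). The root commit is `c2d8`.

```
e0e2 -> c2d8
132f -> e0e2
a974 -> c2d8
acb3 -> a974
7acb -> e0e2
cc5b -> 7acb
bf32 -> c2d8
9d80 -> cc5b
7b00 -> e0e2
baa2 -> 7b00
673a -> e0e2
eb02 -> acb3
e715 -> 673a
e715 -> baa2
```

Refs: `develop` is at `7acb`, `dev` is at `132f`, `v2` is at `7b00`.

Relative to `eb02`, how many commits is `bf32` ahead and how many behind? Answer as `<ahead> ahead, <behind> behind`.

Reachable from bf32: {bf32, c2d8}.
Reachable from eb02: {a974, acb3, c2d8, eb02}.
Only in bf32's history (ahead): {bf32} — 1.
Only in eb02's history (behind): {a974, acb3, eb02} — 3.

1 ahead, 3 behind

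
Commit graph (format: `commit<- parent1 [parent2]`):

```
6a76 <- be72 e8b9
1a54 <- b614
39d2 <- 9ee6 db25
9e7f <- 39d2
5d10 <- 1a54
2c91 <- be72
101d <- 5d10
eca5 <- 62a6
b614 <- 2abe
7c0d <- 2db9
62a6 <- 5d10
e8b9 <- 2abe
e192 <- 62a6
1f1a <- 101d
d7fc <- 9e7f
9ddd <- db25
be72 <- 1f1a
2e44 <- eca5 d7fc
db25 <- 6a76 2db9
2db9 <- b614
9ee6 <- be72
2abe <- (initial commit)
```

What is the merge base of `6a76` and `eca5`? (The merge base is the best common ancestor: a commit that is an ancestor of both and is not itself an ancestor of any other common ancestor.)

5d10

Ancestors of 6a76: {101d, 1a54, 1f1a, 2abe, 5d10, 6a76, b614, be72, e8b9}.
Ancestors of eca5: {1a54, 2abe, 5d10, 62a6, b614, eca5}.
Common ancestors: {1a54, 2abe, 5d10, b614}.
Among these, 5d10 is not an ancestor of any other common ancestor — it is the merge base.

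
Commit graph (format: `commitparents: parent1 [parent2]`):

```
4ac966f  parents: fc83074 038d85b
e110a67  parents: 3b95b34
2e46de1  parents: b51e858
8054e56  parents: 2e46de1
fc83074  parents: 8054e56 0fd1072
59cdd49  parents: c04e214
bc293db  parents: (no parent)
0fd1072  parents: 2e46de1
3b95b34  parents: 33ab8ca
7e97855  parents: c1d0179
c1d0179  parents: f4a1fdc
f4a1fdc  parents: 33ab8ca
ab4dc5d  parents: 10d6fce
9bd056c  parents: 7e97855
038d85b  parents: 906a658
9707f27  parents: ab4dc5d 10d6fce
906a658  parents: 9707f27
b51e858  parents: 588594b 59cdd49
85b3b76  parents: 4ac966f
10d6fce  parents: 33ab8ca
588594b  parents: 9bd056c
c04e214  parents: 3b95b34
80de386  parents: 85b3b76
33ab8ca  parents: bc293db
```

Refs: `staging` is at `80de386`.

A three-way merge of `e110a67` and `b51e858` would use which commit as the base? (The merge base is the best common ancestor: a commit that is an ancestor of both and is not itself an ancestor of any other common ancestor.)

Ancestors of e110a67: {33ab8ca, 3b95b34, bc293db, e110a67}.
Ancestors of b51e858: {33ab8ca, 3b95b34, 588594b, 59cdd49, 7e97855, 9bd056c, b51e858, bc293db, c04e214, c1d0179, f4a1fdc}.
Common ancestors: {33ab8ca, 3b95b34, bc293db}.
Among these, 3b95b34 is not an ancestor of any other common ancestor — it is the merge base.

3b95b34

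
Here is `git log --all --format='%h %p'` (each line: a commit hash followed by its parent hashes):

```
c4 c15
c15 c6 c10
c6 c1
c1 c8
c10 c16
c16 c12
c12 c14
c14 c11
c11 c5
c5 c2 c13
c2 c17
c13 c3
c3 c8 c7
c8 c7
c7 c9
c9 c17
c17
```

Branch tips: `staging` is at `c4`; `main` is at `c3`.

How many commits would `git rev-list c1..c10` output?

Reachable from c10: {c10, c11, c12, c13, c14, c16, c17, c2, c3, c5, c7, c8, c9}.
Reachable from c1: {c1, c17, c7, c8, c9}.
In c10's history but not c1's: {c10, c11, c12, c13, c14, c16, c2, c3, c5} — 9 commits.

9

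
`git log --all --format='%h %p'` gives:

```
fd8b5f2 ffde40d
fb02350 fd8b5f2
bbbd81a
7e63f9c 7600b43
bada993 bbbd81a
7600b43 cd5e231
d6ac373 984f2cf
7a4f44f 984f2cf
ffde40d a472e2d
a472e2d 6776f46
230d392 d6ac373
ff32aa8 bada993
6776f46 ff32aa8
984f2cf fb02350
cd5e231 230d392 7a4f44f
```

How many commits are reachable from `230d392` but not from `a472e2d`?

Reachable from 230d392: {230d392, 6776f46, 984f2cf, a472e2d, bada993, bbbd81a, d6ac373, fb02350, fd8b5f2, ff32aa8, ffde40d}.
Reachable from a472e2d: {6776f46, a472e2d, bada993, bbbd81a, ff32aa8}.
In 230d392's history but not a472e2d's: {230d392, 984f2cf, d6ac373, fb02350, fd8b5f2, ffde40d} — 6 commits.

6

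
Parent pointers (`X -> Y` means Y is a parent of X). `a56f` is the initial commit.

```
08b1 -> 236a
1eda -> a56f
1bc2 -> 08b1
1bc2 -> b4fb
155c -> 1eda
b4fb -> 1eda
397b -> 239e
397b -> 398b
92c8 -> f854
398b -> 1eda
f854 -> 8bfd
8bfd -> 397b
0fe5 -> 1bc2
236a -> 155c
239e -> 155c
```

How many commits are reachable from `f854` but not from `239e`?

4

Reachable from f854: {155c, 1eda, 239e, 397b, 398b, 8bfd, a56f, f854}.
Reachable from 239e: {155c, 1eda, 239e, a56f}.
In f854's history but not 239e's: {397b, 398b, 8bfd, f854} — 4 commits.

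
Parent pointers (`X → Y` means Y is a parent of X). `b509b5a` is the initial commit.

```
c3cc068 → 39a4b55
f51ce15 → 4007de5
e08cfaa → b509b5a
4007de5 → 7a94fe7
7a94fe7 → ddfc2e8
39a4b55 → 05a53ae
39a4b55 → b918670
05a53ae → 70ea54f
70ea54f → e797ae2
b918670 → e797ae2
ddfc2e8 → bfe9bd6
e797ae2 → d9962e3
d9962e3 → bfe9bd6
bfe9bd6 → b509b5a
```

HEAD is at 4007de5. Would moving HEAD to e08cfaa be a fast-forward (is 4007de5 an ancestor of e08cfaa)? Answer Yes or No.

No

A fast-forward from 4007de5 to e08cfaa is possible iff 4007de5 is an ancestor of e08cfaa.
Ancestors of e08cfaa: {b509b5a, e08cfaa}.
4007de5 is not among them, so fast-forward is not possible.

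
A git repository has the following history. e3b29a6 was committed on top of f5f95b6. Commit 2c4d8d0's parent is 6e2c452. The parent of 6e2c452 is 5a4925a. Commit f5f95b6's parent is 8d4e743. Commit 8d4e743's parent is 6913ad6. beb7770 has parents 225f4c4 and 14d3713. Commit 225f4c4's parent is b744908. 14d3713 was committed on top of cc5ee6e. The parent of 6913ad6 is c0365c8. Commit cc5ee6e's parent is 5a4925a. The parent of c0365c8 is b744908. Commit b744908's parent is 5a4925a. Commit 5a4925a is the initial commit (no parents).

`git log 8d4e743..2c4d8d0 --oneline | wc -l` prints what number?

Reachable from 2c4d8d0: {2c4d8d0, 5a4925a, 6e2c452}.
Reachable from 8d4e743: {5a4925a, 6913ad6, 8d4e743, b744908, c0365c8}.
In 2c4d8d0's history but not 8d4e743's: {2c4d8d0, 6e2c452} — 2 commits.

2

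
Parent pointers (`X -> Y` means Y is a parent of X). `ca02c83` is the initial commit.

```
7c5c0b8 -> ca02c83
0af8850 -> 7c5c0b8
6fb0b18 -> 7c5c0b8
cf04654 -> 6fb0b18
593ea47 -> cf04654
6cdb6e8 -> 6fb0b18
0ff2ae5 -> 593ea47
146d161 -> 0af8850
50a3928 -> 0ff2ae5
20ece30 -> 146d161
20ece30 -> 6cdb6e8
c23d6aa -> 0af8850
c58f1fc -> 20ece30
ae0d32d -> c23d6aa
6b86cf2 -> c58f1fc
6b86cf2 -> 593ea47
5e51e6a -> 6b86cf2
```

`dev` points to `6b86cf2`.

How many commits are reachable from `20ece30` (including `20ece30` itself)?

7

Walking parent pointers from 20ece30: reachable set = {0af8850, 146d161, 20ece30, 6cdb6e8, 6fb0b18, 7c5c0b8, ca02c83}.
That is 7 commits.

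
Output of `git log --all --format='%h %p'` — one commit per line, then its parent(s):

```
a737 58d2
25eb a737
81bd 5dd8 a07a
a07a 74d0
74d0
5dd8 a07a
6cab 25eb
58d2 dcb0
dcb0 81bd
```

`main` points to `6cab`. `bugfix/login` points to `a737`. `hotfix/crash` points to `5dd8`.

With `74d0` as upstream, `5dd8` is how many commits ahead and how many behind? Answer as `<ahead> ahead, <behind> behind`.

2 ahead, 0 behind

Reachable from 5dd8: {5dd8, 74d0, a07a}.
Reachable from 74d0: {74d0}.
Only in 5dd8's history (ahead): {5dd8, a07a} — 2.
Only in 74d0's history (behind): {} — 0.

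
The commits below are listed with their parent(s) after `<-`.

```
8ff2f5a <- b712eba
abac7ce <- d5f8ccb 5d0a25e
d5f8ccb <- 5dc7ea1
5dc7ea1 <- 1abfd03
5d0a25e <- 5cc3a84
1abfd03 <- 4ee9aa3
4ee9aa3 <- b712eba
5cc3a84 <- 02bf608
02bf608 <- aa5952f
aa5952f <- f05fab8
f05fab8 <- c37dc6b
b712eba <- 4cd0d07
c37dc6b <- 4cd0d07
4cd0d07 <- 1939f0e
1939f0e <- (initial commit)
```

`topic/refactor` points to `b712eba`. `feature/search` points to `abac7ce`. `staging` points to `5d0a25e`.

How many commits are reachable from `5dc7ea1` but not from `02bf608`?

Reachable from 5dc7ea1: {1939f0e, 1abfd03, 4cd0d07, 4ee9aa3, 5dc7ea1, b712eba}.
Reachable from 02bf608: {02bf608, 1939f0e, 4cd0d07, aa5952f, c37dc6b, f05fab8}.
In 5dc7ea1's history but not 02bf608's: {1abfd03, 4ee9aa3, 5dc7ea1, b712eba} — 4 commits.

4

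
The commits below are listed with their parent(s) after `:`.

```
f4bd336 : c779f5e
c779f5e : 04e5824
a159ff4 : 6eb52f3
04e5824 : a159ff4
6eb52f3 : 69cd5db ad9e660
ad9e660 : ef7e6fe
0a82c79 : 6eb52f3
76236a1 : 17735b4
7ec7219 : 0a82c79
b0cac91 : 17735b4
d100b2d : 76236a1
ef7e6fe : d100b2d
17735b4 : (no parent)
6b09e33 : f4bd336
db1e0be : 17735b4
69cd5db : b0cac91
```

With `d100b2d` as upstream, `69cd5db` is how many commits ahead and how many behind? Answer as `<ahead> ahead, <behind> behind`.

Reachable from 69cd5db: {17735b4, 69cd5db, b0cac91}.
Reachable from d100b2d: {17735b4, 76236a1, d100b2d}.
Only in 69cd5db's history (ahead): {69cd5db, b0cac91} — 2.
Only in d100b2d's history (behind): {76236a1, d100b2d} — 2.

2 ahead, 2 behind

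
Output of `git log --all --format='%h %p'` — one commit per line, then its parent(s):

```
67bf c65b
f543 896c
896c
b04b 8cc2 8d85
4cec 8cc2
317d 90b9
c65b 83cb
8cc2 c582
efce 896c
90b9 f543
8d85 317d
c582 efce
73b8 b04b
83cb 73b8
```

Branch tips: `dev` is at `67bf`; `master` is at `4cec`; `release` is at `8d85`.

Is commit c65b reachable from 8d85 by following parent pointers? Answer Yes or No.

Ancestors of 8d85: {317d, 896c, 8d85, 90b9, f543}.
c65b is not in that set, so it is not an ancestor of 8d85.

No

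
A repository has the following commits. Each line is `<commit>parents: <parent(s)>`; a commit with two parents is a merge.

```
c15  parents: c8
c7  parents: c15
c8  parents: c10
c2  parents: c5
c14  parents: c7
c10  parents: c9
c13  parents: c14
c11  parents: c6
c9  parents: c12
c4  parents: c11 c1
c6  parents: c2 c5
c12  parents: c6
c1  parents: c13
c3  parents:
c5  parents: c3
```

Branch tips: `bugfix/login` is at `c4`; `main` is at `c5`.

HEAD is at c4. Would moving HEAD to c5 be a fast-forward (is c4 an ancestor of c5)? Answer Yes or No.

A fast-forward from c4 to c5 is possible iff c4 is an ancestor of c5.
Ancestors of c5: {c3, c5}.
c4 is not among them, so fast-forward is not possible.

No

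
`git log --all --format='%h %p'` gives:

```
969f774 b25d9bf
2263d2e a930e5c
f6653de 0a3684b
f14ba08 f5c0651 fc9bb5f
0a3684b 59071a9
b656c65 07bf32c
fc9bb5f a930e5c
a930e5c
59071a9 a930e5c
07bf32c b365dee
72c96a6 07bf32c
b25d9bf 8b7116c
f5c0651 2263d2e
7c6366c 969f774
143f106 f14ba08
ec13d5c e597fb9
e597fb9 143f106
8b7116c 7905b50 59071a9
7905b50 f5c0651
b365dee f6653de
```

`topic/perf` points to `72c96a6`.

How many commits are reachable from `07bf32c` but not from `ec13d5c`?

Reachable from 07bf32c: {07bf32c, 0a3684b, 59071a9, a930e5c, b365dee, f6653de}.
Reachable from ec13d5c: {143f106, 2263d2e, a930e5c, e597fb9, ec13d5c, f14ba08, f5c0651, fc9bb5f}.
In 07bf32c's history but not ec13d5c's: {07bf32c, 0a3684b, 59071a9, b365dee, f6653de} — 5 commits.

5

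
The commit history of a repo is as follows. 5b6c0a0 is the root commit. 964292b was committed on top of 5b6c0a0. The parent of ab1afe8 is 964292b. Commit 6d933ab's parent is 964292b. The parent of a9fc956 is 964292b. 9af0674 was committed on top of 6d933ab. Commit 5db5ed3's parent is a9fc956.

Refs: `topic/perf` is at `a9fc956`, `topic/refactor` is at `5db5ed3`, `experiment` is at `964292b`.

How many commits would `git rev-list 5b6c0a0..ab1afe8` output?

2

Reachable from ab1afe8: {5b6c0a0, 964292b, ab1afe8}.
Reachable from 5b6c0a0: {5b6c0a0}.
In ab1afe8's history but not 5b6c0a0's: {964292b, ab1afe8} — 2 commits.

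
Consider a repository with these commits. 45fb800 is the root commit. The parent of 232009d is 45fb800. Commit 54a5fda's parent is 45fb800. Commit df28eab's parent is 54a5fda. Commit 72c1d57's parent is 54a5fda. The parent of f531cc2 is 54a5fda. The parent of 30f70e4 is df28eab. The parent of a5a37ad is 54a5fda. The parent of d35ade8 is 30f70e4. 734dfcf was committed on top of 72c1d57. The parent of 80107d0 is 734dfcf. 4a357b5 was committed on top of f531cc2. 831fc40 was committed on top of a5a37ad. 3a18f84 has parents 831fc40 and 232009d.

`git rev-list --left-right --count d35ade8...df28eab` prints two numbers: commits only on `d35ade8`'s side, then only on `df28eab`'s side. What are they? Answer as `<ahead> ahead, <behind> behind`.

Reachable from d35ade8: {30f70e4, 45fb800, 54a5fda, d35ade8, df28eab}.
Reachable from df28eab: {45fb800, 54a5fda, df28eab}.
Only in d35ade8's history (ahead): {30f70e4, d35ade8} — 2.
Only in df28eab's history (behind): {} — 0.

2 ahead, 0 behind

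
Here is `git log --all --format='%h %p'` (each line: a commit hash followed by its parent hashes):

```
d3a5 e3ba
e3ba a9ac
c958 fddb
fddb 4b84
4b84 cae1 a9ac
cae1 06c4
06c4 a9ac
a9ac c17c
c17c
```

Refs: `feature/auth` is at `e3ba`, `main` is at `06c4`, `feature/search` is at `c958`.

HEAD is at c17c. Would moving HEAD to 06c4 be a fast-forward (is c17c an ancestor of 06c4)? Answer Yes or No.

Yes

A fast-forward from c17c to 06c4 is possible iff c17c is an ancestor of 06c4.
Ancestors of 06c4: {06c4, a9ac, c17c}.
c17c is among them, so fast-forward is possible.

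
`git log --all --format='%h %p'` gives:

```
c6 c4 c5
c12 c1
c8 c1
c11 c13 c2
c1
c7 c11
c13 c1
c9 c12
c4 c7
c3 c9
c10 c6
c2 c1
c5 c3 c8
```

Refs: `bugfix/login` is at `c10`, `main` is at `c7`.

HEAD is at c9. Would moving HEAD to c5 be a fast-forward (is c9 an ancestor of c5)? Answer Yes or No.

A fast-forward from c9 to c5 is possible iff c9 is an ancestor of c5.
Ancestors of c5: {c1, c12, c3, c5, c8, c9}.
c9 is among them, so fast-forward is possible.

Yes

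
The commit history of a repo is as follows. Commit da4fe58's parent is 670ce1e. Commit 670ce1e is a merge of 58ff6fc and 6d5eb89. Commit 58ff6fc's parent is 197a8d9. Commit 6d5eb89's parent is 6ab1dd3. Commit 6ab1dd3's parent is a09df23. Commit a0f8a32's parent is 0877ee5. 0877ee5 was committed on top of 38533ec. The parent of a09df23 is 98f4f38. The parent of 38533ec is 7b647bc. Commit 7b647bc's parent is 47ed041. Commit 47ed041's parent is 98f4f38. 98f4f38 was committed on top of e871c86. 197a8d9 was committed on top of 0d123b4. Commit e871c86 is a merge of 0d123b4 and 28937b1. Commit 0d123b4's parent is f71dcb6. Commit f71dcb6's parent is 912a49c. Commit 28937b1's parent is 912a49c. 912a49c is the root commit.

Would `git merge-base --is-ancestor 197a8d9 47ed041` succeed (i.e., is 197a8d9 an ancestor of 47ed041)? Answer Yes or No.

No

Ancestors of 47ed041: {0d123b4, 28937b1, 47ed041, 912a49c, 98f4f38, e871c86, f71dcb6}.
197a8d9 is not in that set, so it is not an ancestor of 47ed041.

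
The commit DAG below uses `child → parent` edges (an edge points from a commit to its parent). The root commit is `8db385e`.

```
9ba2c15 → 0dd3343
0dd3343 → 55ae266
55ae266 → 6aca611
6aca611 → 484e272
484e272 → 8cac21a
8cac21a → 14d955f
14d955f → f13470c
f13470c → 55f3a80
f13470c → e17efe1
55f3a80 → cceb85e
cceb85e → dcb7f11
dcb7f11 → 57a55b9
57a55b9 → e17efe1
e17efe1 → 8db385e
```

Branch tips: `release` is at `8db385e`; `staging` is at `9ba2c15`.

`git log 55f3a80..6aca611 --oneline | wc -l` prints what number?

Reachable from 6aca611: {14d955f, 484e272, 55f3a80, 57a55b9, 6aca611, 8cac21a, 8db385e, cceb85e, dcb7f11, e17efe1, f13470c}.
Reachable from 55f3a80: {55f3a80, 57a55b9, 8db385e, cceb85e, dcb7f11, e17efe1}.
In 6aca611's history but not 55f3a80's: {14d955f, 484e272, 6aca611, 8cac21a, f13470c} — 5 commits.

5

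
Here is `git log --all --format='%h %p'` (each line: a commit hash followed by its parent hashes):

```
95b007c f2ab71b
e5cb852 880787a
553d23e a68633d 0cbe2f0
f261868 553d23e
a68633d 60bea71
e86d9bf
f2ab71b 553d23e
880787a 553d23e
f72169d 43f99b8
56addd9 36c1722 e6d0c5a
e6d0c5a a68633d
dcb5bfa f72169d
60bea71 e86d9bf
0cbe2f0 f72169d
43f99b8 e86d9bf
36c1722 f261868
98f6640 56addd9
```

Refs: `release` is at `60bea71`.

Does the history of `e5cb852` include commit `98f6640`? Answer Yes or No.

No

Ancestors of e5cb852: {0cbe2f0, 43f99b8, 553d23e, 60bea71, 880787a, a68633d, e5cb852, e86d9bf, f72169d}.
98f6640 is not in that set, so it is not an ancestor of e5cb852.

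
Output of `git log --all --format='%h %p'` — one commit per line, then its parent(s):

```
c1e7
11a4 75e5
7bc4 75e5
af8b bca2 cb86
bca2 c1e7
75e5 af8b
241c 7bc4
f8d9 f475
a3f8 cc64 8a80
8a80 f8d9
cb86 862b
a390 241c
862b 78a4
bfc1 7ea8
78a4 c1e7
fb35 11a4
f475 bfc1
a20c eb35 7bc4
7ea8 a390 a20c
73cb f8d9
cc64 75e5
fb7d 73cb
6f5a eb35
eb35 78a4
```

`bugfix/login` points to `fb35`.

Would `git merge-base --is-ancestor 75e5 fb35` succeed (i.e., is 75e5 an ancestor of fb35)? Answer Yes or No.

Yes

Ancestors of fb35 (commits reachable by following parents): {11a4, 75e5, 78a4, 862b, af8b, bca2, c1e7, cb86, fb35}.
75e5 is in that set, so it is an ancestor of fb35.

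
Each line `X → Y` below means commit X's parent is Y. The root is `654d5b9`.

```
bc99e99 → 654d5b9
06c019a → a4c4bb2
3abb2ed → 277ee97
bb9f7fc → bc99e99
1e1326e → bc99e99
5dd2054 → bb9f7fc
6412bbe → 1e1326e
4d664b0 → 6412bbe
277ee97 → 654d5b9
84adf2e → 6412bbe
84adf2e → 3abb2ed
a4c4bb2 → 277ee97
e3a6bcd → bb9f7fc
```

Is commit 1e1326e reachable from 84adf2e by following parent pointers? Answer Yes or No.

Yes

Ancestors of 84adf2e (commits reachable by following parents): {1e1326e, 277ee97, 3abb2ed, 6412bbe, 654d5b9, 84adf2e, bc99e99}.
1e1326e is in that set, so it is an ancestor of 84adf2e.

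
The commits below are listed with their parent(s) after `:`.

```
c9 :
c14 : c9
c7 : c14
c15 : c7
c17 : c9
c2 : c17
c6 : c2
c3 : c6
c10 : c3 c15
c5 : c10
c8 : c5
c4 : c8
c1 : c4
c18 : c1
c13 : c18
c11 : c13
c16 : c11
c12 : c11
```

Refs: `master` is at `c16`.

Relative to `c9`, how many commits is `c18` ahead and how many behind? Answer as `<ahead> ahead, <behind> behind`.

13 ahead, 0 behind

Reachable from c18: {c1, c10, c14, c15, c17, c18, c2, c3, c4, c5, c6, c7, c8, c9}.
Reachable from c9: {c9}.
Only in c18's history (ahead): {c1, c10, c14, c15, c17, c18, c2, c3, c4, c5, c6, c7, c8} — 13.
Only in c9's history (behind): {} — 0.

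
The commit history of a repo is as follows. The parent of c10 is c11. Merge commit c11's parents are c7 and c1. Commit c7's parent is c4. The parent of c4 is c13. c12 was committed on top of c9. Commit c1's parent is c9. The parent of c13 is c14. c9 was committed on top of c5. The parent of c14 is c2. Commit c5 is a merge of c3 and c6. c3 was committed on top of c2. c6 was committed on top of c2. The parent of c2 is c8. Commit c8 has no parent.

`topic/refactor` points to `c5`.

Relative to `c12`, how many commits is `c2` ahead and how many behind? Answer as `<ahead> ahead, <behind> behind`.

Reachable from c2: {c2, c8}.
Reachable from c12: {c12, c2, c3, c5, c6, c8, c9}.
Only in c2's history (ahead): {} — 0.
Only in c12's history (behind): {c12, c3, c5, c6, c9} — 5.

0 ahead, 5 behind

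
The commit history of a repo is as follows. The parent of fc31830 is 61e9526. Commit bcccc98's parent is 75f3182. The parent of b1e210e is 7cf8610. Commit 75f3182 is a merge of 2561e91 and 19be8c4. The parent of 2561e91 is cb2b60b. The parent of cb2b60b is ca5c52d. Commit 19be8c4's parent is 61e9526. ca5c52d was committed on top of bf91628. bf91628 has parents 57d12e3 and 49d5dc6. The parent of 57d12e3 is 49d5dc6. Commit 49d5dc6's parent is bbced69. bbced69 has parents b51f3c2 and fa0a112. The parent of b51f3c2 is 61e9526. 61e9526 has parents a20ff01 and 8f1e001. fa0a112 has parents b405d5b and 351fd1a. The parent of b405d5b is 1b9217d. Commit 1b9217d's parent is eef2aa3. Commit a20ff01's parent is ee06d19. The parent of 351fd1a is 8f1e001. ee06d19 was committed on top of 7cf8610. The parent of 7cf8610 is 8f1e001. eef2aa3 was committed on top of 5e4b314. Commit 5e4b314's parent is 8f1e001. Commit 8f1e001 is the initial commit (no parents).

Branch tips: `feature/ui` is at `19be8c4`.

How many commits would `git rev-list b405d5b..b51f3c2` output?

Reachable from b51f3c2: {61e9526, 7cf8610, 8f1e001, a20ff01, b51f3c2, ee06d19}.
Reachable from b405d5b: {1b9217d, 5e4b314, 8f1e001, b405d5b, eef2aa3}.
In b51f3c2's history but not b405d5b's: {61e9526, 7cf8610, a20ff01, b51f3c2, ee06d19} — 5 commits.

5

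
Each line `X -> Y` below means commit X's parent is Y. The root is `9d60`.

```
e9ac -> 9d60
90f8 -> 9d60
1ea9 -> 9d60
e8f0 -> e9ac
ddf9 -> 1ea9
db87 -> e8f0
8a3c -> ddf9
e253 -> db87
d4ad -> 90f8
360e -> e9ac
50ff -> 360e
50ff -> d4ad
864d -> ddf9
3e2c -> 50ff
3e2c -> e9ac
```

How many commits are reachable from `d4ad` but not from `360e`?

Reachable from d4ad: {90f8, 9d60, d4ad}.
Reachable from 360e: {360e, 9d60, e9ac}.
In d4ad's history but not 360e's: {90f8, d4ad} — 2 commits.

2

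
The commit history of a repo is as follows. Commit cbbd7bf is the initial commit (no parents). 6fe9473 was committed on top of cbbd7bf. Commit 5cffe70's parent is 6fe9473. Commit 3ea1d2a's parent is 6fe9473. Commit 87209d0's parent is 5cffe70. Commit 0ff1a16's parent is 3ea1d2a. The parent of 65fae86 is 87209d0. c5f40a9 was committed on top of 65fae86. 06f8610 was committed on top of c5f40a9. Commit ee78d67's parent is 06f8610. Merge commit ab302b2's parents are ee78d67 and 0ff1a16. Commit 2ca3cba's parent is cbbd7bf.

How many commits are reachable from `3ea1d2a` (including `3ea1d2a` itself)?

Walking parent pointers from 3ea1d2a: reachable set = {3ea1d2a, 6fe9473, cbbd7bf}.
That is 3 commits.

3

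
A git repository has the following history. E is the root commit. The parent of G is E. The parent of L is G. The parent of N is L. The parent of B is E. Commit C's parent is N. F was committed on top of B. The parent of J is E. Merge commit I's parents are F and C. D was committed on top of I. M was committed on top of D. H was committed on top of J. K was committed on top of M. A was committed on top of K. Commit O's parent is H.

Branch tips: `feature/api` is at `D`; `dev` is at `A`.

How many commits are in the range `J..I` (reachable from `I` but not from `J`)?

7

Reachable from I: {B, C, E, F, G, I, L, N}.
Reachable from J: {E, J}.
In I's history but not J's: {B, C, F, G, I, L, N} — 7 commits.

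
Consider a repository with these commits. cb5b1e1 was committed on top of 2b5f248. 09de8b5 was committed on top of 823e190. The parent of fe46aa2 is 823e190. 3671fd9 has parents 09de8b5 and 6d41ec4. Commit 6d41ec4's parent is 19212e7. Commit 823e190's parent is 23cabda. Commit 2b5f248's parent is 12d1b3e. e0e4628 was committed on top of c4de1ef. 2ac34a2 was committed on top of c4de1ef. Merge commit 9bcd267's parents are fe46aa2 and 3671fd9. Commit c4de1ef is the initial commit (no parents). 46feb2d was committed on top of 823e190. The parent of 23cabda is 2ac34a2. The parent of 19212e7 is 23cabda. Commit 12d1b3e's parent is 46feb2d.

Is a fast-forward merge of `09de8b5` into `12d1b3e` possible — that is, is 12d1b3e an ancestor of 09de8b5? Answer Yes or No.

A fast-forward from 12d1b3e to 09de8b5 is possible iff 12d1b3e is an ancestor of 09de8b5.
Ancestors of 09de8b5: {09de8b5, 23cabda, 2ac34a2, 823e190, c4de1ef}.
12d1b3e is not among them, so fast-forward is not possible.

No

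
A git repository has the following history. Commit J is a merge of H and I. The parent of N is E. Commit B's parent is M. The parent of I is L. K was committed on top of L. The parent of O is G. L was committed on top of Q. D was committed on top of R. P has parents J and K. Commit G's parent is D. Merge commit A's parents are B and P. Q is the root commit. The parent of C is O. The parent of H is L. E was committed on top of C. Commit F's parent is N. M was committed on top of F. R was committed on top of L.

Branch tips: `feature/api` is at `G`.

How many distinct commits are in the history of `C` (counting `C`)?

Walking parent pointers from C: reachable set = {C, D, G, L, O, Q, R}.
That is 7 commits.

7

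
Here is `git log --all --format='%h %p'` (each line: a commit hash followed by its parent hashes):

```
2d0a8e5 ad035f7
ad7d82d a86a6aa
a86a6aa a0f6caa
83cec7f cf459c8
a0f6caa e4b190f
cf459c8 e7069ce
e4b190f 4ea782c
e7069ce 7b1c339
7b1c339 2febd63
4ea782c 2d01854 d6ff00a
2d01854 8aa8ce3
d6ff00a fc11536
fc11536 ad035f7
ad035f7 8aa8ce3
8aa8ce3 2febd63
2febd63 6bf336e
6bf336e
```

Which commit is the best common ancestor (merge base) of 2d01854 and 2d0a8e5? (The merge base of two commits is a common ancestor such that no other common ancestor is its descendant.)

Ancestors of 2d01854: {2d01854, 2febd63, 6bf336e, 8aa8ce3}.
Ancestors of 2d0a8e5: {2d0a8e5, 2febd63, 6bf336e, 8aa8ce3, ad035f7}.
Common ancestors: {2febd63, 6bf336e, 8aa8ce3}.
Among these, 8aa8ce3 is not an ancestor of any other common ancestor — it is the merge base.

8aa8ce3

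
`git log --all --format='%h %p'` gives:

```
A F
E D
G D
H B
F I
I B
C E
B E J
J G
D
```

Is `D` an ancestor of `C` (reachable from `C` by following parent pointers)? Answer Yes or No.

Yes

Ancestors of C (commits reachable by following parents): {C, D, E}.
D is in that set, so it is an ancestor of C.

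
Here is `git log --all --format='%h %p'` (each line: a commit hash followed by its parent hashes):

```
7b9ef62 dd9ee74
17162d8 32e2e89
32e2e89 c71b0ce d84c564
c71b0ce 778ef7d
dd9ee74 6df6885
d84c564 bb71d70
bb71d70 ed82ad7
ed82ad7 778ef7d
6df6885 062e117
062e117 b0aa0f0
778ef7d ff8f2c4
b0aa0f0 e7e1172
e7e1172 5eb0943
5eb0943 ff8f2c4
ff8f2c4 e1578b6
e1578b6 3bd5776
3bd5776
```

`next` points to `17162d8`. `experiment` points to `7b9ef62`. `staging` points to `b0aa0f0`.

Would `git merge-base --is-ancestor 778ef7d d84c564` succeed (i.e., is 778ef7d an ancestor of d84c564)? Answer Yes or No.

Yes

Ancestors of d84c564 (commits reachable by following parents): {3bd5776, 778ef7d, bb71d70, d84c564, e1578b6, ed82ad7, ff8f2c4}.
778ef7d is in that set, so it is an ancestor of d84c564.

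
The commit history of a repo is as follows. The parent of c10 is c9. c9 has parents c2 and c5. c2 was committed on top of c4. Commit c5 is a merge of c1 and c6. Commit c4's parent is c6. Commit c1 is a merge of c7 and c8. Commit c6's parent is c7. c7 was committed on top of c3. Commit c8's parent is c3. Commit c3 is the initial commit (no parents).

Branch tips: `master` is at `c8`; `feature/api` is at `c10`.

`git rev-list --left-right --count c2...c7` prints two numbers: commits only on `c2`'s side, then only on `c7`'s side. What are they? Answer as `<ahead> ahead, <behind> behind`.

3 ahead, 0 behind

Reachable from c2: {c2, c3, c4, c6, c7}.
Reachable from c7: {c3, c7}.
Only in c2's history (ahead): {c2, c4, c6} — 3.
Only in c7's history (behind): {} — 0.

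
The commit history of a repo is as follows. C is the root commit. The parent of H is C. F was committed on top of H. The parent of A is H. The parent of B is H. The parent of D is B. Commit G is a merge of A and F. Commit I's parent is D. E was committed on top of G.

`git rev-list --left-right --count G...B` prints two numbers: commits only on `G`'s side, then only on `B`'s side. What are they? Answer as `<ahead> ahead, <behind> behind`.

3 ahead, 1 behind

Reachable from G: {A, C, F, G, H}.
Reachable from B: {B, C, H}.
Only in G's history (ahead): {A, F, G} — 3.
Only in B's history (behind): {B} — 1.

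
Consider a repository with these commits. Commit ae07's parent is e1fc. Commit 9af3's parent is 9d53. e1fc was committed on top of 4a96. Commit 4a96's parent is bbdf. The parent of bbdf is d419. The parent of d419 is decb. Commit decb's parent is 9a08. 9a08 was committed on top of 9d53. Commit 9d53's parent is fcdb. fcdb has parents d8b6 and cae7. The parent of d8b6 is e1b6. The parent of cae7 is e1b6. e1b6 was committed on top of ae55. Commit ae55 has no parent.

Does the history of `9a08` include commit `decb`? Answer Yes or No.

Ancestors of 9a08: {9a08, 9d53, ae55, cae7, d8b6, e1b6, fcdb}.
decb is not in that set, so it is not an ancestor of 9a08.

No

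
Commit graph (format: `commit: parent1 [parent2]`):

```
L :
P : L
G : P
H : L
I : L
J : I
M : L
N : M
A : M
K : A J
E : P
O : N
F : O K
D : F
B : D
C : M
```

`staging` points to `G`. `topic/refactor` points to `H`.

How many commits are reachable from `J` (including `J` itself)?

Walking parent pointers from J: reachable set = {I, J, L}.
That is 3 commits.

3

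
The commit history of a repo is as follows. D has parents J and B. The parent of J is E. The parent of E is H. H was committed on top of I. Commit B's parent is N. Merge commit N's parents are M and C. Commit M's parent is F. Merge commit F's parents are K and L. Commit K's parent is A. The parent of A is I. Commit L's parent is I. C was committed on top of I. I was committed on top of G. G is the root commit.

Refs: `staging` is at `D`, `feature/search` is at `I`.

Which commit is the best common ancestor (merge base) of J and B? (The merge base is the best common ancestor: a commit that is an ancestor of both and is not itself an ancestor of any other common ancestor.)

Ancestors of J: {E, G, H, I, J}.
Ancestors of B: {A, B, C, F, G, I, K, L, M, N}.
Common ancestors: {G, I}.
Among these, I is not an ancestor of any other common ancestor — it is the merge base.

I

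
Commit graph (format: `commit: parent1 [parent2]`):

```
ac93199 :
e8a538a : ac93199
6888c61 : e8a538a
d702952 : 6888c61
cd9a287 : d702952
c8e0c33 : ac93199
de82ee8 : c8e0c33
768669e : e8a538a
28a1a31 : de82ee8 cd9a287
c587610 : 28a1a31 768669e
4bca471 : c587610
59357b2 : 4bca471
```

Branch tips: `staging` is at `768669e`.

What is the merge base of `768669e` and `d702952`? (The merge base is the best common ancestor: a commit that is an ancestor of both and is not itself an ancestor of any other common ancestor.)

Ancestors of 768669e: {768669e, ac93199, e8a538a}.
Ancestors of d702952: {6888c61, ac93199, d702952, e8a538a}.
Common ancestors: {ac93199, e8a538a}.
Among these, e8a538a is not an ancestor of any other common ancestor — it is the merge base.

e8a538a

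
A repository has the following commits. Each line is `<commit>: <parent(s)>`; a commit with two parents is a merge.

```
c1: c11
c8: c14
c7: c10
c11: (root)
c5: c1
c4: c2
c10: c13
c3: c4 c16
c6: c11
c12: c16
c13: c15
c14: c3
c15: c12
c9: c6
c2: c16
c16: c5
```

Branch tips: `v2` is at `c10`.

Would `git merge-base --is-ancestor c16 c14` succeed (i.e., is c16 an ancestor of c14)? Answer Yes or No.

Yes

Ancestors of c14 (commits reachable by following parents): {c1, c11, c14, c16, c2, c3, c4, c5}.
c16 is in that set, so it is an ancestor of c14.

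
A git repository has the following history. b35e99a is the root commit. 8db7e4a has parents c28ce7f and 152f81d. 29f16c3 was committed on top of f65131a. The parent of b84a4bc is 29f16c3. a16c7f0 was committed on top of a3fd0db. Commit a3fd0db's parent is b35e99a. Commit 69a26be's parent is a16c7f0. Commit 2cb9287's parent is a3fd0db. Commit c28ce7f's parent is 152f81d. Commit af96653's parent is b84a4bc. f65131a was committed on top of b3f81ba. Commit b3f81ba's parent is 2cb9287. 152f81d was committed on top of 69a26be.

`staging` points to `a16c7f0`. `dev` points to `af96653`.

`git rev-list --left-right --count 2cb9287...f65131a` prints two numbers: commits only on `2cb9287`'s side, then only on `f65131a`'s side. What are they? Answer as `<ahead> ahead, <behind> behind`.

Reachable from 2cb9287: {2cb9287, a3fd0db, b35e99a}.
Reachable from f65131a: {2cb9287, a3fd0db, b35e99a, b3f81ba, f65131a}.
Only in 2cb9287's history (ahead): {} — 0.
Only in f65131a's history (behind): {b3f81ba, f65131a} — 2.

0 ahead, 2 behind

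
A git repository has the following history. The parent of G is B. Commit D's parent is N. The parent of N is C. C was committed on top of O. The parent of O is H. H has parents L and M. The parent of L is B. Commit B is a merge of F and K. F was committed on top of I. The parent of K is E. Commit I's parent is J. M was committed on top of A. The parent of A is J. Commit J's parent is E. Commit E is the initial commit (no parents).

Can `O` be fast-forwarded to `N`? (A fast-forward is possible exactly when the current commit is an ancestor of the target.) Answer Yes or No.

A fast-forward from O to N is possible iff O is an ancestor of N.
Ancestors of N: {A, B, C, E, F, H, I, J, K, L, M, N, O}.
O is among them, so fast-forward is possible.

Yes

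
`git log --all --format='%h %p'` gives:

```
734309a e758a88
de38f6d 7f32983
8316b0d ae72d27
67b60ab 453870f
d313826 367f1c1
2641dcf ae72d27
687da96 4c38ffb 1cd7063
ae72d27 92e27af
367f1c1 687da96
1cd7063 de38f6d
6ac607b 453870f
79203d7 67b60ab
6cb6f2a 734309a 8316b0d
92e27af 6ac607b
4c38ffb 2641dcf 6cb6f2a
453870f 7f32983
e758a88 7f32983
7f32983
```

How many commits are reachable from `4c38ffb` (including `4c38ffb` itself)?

Walking parent pointers from 4c38ffb: reachable set = {2641dcf, 453870f, 4c38ffb, 6ac607b, 6cb6f2a, 734309a, 7f32983, 8316b0d, 92e27af, ae72d27, e758a88}.
That is 11 commits.

11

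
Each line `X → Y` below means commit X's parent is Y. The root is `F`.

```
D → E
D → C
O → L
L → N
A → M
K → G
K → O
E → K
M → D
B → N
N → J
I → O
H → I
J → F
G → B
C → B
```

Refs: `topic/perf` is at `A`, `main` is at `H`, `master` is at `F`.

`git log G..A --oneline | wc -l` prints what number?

8

Reachable from A: {A, B, C, D, E, F, G, J, K, L, M, N, O}.
Reachable from G: {B, F, G, J, N}.
In A's history but not G's: {A, C, D, E, K, L, M, O} — 8 commits.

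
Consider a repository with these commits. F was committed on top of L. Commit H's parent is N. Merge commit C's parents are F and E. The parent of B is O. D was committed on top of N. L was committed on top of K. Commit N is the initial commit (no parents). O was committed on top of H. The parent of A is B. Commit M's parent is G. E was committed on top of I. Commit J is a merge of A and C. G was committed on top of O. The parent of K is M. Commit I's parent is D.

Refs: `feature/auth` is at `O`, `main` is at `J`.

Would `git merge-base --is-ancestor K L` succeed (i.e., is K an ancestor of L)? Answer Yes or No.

Yes

Ancestors of L (commits reachable by following parents): {G, H, K, L, M, N, O}.
K is in that set, so it is an ancestor of L.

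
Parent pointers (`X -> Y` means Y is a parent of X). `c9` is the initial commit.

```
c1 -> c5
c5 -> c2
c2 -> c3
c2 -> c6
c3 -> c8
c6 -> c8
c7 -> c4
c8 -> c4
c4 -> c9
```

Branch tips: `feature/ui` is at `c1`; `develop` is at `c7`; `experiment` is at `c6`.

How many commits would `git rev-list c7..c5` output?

Reachable from c5: {c2, c3, c4, c5, c6, c8, c9}.
Reachable from c7: {c4, c7, c9}.
In c5's history but not c7's: {c2, c3, c5, c6, c8} — 5 commits.

5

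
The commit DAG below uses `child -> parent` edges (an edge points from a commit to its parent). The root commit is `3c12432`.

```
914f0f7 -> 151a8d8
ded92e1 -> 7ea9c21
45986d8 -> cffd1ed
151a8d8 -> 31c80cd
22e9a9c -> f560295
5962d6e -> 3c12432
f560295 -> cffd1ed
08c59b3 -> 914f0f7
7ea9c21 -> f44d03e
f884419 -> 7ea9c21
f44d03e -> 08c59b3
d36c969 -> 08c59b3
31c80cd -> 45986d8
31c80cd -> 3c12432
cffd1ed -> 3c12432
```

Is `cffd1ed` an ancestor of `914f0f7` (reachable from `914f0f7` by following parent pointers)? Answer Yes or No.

Ancestors of 914f0f7 (commits reachable by following parents): {151a8d8, 31c80cd, 3c12432, 45986d8, 914f0f7, cffd1ed}.
cffd1ed is in that set, so it is an ancestor of 914f0f7.

Yes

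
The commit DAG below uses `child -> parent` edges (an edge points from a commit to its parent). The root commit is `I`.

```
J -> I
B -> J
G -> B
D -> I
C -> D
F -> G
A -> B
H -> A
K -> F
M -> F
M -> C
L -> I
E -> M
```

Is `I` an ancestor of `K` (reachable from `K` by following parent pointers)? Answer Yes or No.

Yes

Ancestors of K (commits reachable by following parents): {B, F, G, I, J, K}.
I is in that set, so it is an ancestor of K.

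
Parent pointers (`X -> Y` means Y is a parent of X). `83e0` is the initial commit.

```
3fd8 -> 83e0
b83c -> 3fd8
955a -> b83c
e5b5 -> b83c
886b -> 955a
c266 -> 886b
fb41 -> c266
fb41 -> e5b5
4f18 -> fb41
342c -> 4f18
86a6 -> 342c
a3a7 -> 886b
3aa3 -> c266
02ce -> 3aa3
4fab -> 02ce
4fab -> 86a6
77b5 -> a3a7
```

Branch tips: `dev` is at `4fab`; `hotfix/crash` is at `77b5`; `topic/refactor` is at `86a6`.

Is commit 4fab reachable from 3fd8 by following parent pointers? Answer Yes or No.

No

Ancestors of 3fd8: {3fd8, 83e0}.
4fab is not in that set, so it is not an ancestor of 3fd8.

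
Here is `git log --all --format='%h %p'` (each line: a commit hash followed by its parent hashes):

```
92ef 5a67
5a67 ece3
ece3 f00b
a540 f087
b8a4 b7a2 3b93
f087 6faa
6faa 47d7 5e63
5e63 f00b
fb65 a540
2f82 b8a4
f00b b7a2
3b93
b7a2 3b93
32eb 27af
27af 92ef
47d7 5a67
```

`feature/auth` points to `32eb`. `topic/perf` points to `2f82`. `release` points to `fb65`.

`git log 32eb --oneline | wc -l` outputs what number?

8

Walking parent pointers from 32eb: reachable set = {27af, 32eb, 3b93, 5a67, 92ef, b7a2, ece3, f00b}.
That is 8 commits.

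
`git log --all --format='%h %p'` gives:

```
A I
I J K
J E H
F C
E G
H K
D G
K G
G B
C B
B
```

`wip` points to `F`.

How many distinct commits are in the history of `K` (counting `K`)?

3

Walking parent pointers from K: reachable set = {B, G, K}.
That is 3 commits.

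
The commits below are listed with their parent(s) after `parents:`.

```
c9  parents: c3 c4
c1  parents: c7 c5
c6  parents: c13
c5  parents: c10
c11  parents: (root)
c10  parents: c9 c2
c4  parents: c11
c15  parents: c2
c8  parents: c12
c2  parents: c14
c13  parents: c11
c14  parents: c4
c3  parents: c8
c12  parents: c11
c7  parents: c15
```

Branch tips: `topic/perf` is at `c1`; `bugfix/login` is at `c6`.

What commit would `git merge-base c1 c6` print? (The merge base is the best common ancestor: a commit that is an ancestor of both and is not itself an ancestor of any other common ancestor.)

Ancestors of c1: {c1, c10, c11, c12, c14, c15, c2, c3, c4, c5, c7, c8, c9}.
Ancestors of c6: {c11, c13, c6}.
Common ancestors: {c11}.
The only common ancestor is c11, so it is the merge base.

c11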